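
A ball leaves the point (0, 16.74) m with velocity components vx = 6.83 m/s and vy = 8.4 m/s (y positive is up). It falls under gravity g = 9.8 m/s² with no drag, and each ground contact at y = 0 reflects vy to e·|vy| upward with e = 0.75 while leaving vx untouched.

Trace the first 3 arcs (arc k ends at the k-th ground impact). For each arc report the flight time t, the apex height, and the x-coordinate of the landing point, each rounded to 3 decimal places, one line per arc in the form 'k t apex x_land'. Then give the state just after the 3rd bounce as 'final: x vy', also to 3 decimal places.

1 2.895 20.340 19.770
2 3.056 11.441 40.643
3 2.292 6.436 56.298
final: 56.298 8.423

Arc 1: start y=16.740, vy=8.400 → t=2.895, apex=20.340, x_land=19.770, impact vy=-19.967
  bounce: vy ← 0.75·19.967 = 14.975
Arc 2: start y=0.000, vy=14.975 → t=3.056, apex=11.441, x_land=40.643, impact vy=-14.975
  bounce: vy ← 0.75·14.975 = 11.231
Arc 3: start y=0.000, vy=11.231 → t=2.292, apex=6.436, x_land=56.298, impact vy=-11.231
  bounce: vy ← 0.75·11.231 = 8.423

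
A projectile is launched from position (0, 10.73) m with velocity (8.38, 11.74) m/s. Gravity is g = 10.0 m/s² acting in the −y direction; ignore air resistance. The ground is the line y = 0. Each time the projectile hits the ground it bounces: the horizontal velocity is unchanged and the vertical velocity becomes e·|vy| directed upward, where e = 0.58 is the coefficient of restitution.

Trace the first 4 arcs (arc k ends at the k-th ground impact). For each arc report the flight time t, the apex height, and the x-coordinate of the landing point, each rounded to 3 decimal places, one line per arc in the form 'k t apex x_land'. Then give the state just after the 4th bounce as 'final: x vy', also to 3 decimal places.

1 3.051 17.621 25.570
2 2.178 5.928 43.819
3 1.263 1.994 54.403
4 0.733 0.671 60.542
final: 60.542 2.124

Arc 1: start y=10.730, vy=11.740 → t=3.051, apex=17.621, x_land=25.570, impact vy=-18.773
  bounce: vy ← 0.58·18.773 = 10.888
Arc 2: start y=0.000, vy=10.888 → t=2.178, apex=5.928, x_land=43.819, impact vy=-10.888
  bounce: vy ← 0.58·10.888 = 6.315
Arc 3: start y=0.000, vy=6.315 → t=1.263, apex=1.994, x_land=54.403, impact vy=-6.315
  bounce: vy ← 0.58·6.315 = 3.663
Arc 4: start y=0.000, vy=3.663 → t=0.733, apex=0.671, x_land=60.542, impact vy=-3.663
  bounce: vy ← 0.58·3.663 = 2.124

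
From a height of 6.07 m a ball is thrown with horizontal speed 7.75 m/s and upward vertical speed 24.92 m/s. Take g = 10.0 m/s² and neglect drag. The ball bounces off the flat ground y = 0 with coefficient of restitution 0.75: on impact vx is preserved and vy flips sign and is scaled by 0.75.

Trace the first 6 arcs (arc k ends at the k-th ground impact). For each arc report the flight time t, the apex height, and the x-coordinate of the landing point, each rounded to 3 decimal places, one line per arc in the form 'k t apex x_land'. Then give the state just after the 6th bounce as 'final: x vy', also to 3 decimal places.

1 5.217 37.120 40.430
2 4.087 20.880 72.104
3 3.065 11.745 95.860
4 2.299 6.607 113.677
5 1.724 3.716 127.040
6 1.293 2.090 137.062
final: 137.062 4.849

Arc 1: start y=6.070, vy=24.920 → t=5.217, apex=37.120, x_land=40.430, impact vy=-27.247
  bounce: vy ← 0.75·27.247 = 20.435
Arc 2: start y=0.000, vy=20.435 → t=4.087, apex=20.880, x_land=72.104, impact vy=-20.435
  bounce: vy ← 0.75·20.435 = 15.327
Arc 3: start y=0.000, vy=15.327 → t=3.065, apex=11.745, x_land=95.860, impact vy=-15.327
  bounce: vy ← 0.75·15.327 = 11.495
Arc 4: start y=0.000, vy=11.495 → t=2.299, apex=6.607, x_land=113.677, impact vy=-11.495
  bounce: vy ← 0.75·11.495 = 8.621
Arc 5: start y=0.000, vy=8.621 → t=1.724, apex=3.716, x_land=127.040, impact vy=-8.621
  bounce: vy ← 0.75·8.621 = 6.466
Arc 6: start y=0.000, vy=6.466 → t=1.293, apex=2.090, x_land=137.062, impact vy=-6.466
  bounce: vy ← 0.75·6.466 = 4.849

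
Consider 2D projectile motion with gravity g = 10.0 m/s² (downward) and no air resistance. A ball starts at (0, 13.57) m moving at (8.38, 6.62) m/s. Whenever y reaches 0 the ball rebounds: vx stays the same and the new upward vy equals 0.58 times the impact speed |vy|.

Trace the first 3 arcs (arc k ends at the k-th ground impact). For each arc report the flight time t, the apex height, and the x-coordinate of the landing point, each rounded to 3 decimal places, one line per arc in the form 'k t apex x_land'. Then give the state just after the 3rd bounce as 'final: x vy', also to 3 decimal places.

Arc 1: start y=13.570, vy=6.620 → t=2.437, apex=15.761, x_land=20.426, impact vy=-17.755
  bounce: vy ← 0.58·17.755 = 10.298
Arc 2: start y=0.000, vy=10.298 → t=2.060, apex=5.302, x_land=37.685, impact vy=-10.298
  bounce: vy ← 0.58·10.298 = 5.973
Arc 3: start y=0.000, vy=5.973 → t=1.195, apex=1.784, x_land=47.695, impact vy=-5.973
  bounce: vy ← 0.58·5.973 = 3.464

1 2.437 15.761 20.426
2 2.060 5.302 37.685
3 1.195 1.784 47.695
final: 47.695 3.464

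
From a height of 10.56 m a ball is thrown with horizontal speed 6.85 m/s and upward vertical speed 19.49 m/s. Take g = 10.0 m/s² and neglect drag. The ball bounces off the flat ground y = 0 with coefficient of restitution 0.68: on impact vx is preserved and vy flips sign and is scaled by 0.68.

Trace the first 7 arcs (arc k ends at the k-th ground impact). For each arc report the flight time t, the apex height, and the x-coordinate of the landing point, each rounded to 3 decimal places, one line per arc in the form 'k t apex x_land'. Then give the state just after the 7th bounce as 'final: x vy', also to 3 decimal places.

Arc 1: start y=10.560, vy=19.490 → t=4.380, apex=29.553, x_land=30.004, impact vy=-24.312
  bounce: vy ← 0.68·24.312 = 16.532
Arc 2: start y=0.000, vy=16.532 → t=3.306, apex=13.665, x_land=52.653, impact vy=-16.532
  bounce: vy ← 0.68·16.532 = 11.242
Arc 3: start y=0.000, vy=11.242 → t=2.248, apex=6.319, x_land=68.054, impact vy=-11.242
  bounce: vy ← 0.68·11.242 = 7.644
Arc 4: start y=0.000, vy=7.644 → t=1.529, apex=2.922, x_land=78.527, impact vy=-7.644
  bounce: vy ← 0.68·7.644 = 5.198
Arc 5: start y=0.000, vy=5.198 → t=1.040, apex=1.351, x_land=85.648, impact vy=-5.198
  bounce: vy ← 0.68·5.198 = 3.535
Arc 6: start y=0.000, vy=3.535 → t=0.707, apex=0.625, x_land=90.491, impact vy=-3.535
  bounce: vy ← 0.68·3.535 = 2.404
Arc 7: start y=0.000, vy=2.404 → t=0.481, apex=0.289, x_land=93.784, impact vy=-2.404
  bounce: vy ← 0.68·2.404 = 1.634

1 4.380 29.553 30.004
2 3.306 13.665 52.653
3 2.248 6.319 68.054
4 1.529 2.922 78.527
5 1.040 1.351 85.648
6 0.707 0.625 90.491
7 0.481 0.289 93.784
final: 93.784 1.634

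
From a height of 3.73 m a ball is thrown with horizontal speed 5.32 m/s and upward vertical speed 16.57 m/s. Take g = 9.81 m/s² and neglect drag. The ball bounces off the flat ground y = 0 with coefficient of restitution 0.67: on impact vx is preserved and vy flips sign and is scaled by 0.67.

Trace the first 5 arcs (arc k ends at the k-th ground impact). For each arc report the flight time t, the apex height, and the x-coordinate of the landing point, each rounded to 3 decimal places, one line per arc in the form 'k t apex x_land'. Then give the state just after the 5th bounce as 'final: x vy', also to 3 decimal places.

Arc 1: start y=3.730, vy=16.570 → t=3.590, apex=17.724, x_land=19.099, impact vy=-18.648
  bounce: vy ← 0.67·18.648 = 12.494
Arc 2: start y=0.000, vy=12.494 → t=2.547, apex=7.956, x_land=32.650, impact vy=-12.494
  bounce: vy ← 0.67·12.494 = 8.371
Arc 3: start y=0.000, vy=8.371 → t=1.707, apex=3.572, x_land=41.729, impact vy=-8.371
  bounce: vy ← 0.67·8.371 = 5.609
Arc 4: start y=0.000, vy=5.609 → t=1.143, apex=1.603, x_land=47.813, impact vy=-5.609
  bounce: vy ← 0.67·5.609 = 3.758
Arc 5: start y=0.000, vy=3.758 → t=0.766, apex=0.720, x_land=51.888, impact vy=-3.758
  bounce: vy ← 0.67·3.758 = 2.518

1 3.590 17.724 19.099
2 2.547 7.956 32.650
3 1.707 3.572 41.729
4 1.143 1.603 47.813
5 0.766 0.720 51.888
final: 51.888 2.518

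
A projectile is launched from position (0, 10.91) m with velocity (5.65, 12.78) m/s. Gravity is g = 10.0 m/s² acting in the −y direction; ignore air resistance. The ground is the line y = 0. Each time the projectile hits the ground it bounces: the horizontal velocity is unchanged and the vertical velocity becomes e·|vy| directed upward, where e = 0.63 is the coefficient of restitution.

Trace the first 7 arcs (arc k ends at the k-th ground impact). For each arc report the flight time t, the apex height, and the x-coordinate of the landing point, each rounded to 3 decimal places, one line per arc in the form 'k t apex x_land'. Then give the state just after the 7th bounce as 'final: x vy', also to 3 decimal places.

1 3.231 19.076 18.257
2 2.461 7.571 32.162
3 1.551 3.005 40.922
4 0.977 1.193 46.441
5 0.615 0.473 49.918
6 0.388 0.188 52.109
7 0.244 0.075 53.489
final: 53.489 0.769

Arc 1: start y=10.910, vy=12.780 → t=3.231, apex=19.076, x_land=18.257, impact vy=-19.533
  bounce: vy ← 0.63·19.533 = 12.306
Arc 2: start y=0.000, vy=12.306 → t=2.461, apex=7.571, x_land=32.162, impact vy=-12.306
  bounce: vy ← 0.63·12.306 = 7.753
Arc 3: start y=0.000, vy=7.753 → t=1.551, apex=3.005, x_land=40.922, impact vy=-7.753
  bounce: vy ← 0.63·7.753 = 4.884
Arc 4: start y=0.000, vy=4.884 → t=0.977, apex=1.193, x_land=46.441, impact vy=-4.884
  bounce: vy ← 0.63·4.884 = 3.077
Arc 5: start y=0.000, vy=3.077 → t=0.615, apex=0.473, x_land=49.918, impact vy=-3.077
  bounce: vy ← 0.63·3.077 = 1.939
Arc 6: start y=0.000, vy=1.939 → t=0.388, apex=0.188, x_land=52.109, impact vy=-1.939
  bounce: vy ← 0.63·1.939 = 1.221
Arc 7: start y=0.000, vy=1.221 → t=0.244, apex=0.075, x_land=53.489, impact vy=-1.221
  bounce: vy ← 0.63·1.221 = 0.769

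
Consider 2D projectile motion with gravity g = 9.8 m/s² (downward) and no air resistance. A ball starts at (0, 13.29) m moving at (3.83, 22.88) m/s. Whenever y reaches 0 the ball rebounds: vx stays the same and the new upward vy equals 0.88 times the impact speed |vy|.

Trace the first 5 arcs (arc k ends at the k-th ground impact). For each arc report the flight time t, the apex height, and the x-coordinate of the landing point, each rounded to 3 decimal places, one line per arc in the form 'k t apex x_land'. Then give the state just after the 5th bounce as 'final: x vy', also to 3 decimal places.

1 5.192 39.999 19.885
2 5.029 30.975 39.144
3 4.425 23.987 56.092
4 3.894 18.576 71.006
5 3.427 14.385 84.131
final: 84.131 14.776

Arc 1: start y=13.290, vy=22.880 → t=5.192, apex=39.999, x_land=19.885, impact vy=-28.000
  bounce: vy ← 0.88·28.000 = 24.640
Arc 2: start y=0.000, vy=24.640 → t=5.029, apex=30.975, x_land=39.144, impact vy=-24.640
  bounce: vy ← 0.88·24.640 = 21.683
Arc 3: start y=0.000, vy=21.683 → t=4.425, apex=23.987, x_land=56.092, impact vy=-21.683
  bounce: vy ← 0.88·21.683 = 19.081
Arc 4: start y=0.000, vy=19.081 → t=3.894, apex=18.576, x_land=71.006, impact vy=-19.081
  bounce: vy ← 0.88·19.081 = 16.791
Arc 5: start y=0.000, vy=16.791 → t=3.427, apex=14.385, x_land=84.131, impact vy=-16.791
  bounce: vy ← 0.88·16.791 = 14.776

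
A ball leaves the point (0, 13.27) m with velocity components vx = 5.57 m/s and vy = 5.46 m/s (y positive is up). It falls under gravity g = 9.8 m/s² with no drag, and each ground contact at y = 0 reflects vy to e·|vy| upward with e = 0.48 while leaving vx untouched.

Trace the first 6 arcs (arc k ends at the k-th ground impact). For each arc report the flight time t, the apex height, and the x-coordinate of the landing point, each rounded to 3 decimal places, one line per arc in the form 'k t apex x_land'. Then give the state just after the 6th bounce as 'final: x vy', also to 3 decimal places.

1 2.295 14.791 12.781
2 1.668 3.408 22.071
3 0.801 0.785 26.530
4 0.384 0.181 28.671
5 0.184 0.042 29.698
6 0.089 0.010 30.191
final: 30.191 0.208

Arc 1: start y=13.270, vy=5.460 → t=2.295, apex=14.791, x_land=12.781, impact vy=-17.027
  bounce: vy ← 0.48·17.027 = 8.173
Arc 2: start y=0.000, vy=8.173 → t=1.668, apex=3.408, x_land=22.071, impact vy=-8.173
  bounce: vy ← 0.48·8.173 = 3.923
Arc 3: start y=0.000, vy=3.923 → t=0.801, apex=0.785, x_land=26.530, impact vy=-3.923
  bounce: vy ← 0.48·3.923 = 1.883
Arc 4: start y=0.000, vy=1.883 → t=0.384, apex=0.181, x_land=28.671, impact vy=-1.883
  bounce: vy ← 0.48·1.883 = 0.904
Arc 5: start y=0.000, vy=0.904 → t=0.184, apex=0.042, x_land=29.698, impact vy=-0.904
  bounce: vy ← 0.48·0.904 = 0.434
Arc 6: start y=0.000, vy=0.434 → t=0.089, apex=0.010, x_land=30.191, impact vy=-0.434
  bounce: vy ← 0.48·0.434 = 0.208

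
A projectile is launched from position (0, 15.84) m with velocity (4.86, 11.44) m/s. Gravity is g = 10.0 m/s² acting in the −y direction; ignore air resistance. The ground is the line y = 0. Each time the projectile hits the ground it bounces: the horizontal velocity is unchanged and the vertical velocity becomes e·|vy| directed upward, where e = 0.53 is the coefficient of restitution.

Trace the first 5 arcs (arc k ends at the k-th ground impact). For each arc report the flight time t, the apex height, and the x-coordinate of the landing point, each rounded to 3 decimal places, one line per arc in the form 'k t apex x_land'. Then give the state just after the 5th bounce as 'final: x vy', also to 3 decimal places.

1 3.260 22.384 15.843
2 2.243 6.288 26.743
3 1.189 1.766 32.520
4 0.630 0.496 35.581
5 0.334 0.139 37.204
final: 37.204 0.885

Arc 1: start y=15.840, vy=11.440 → t=3.260, apex=22.384, x_land=15.843, impact vy=-21.158
  bounce: vy ← 0.53·21.158 = 11.214
Arc 2: start y=0.000, vy=11.214 → t=2.243, apex=6.288, x_land=26.743, impact vy=-11.214
  bounce: vy ← 0.53·11.214 = 5.943
Arc 3: start y=0.000, vy=5.943 → t=1.189, apex=1.766, x_land=32.520, impact vy=-5.943
  bounce: vy ← 0.53·5.943 = 3.150
Arc 4: start y=0.000, vy=3.150 → t=0.630, apex=0.496, x_land=35.581, impact vy=-3.150
  bounce: vy ← 0.53·3.150 = 1.669
Arc 5: start y=0.000, vy=1.669 → t=0.334, apex=0.139, x_land=37.204, impact vy=-1.669
  bounce: vy ← 0.53·1.669 = 0.885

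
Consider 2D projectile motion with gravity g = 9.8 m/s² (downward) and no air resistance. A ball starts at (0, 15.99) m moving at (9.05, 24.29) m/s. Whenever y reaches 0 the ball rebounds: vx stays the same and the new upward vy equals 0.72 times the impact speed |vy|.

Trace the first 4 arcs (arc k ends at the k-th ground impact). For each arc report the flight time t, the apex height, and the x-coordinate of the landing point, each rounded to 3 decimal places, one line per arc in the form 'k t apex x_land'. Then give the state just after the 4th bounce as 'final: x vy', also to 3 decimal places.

Arc 1: start y=15.990, vy=24.290 → t=5.546, apex=46.092, x_land=50.188, impact vy=-30.057
  bounce: vy ← 0.72·30.057 = 21.641
Arc 2: start y=0.000, vy=21.641 → t=4.417, apex=23.894, x_land=90.157, impact vy=-21.641
  bounce: vy ← 0.72·21.641 = 15.581
Arc 3: start y=0.000, vy=15.581 → t=3.180, apex=12.387, x_land=118.935, impact vy=-15.581
  bounce: vy ← 0.72·15.581 = 11.219
Arc 4: start y=0.000, vy=11.219 → t=2.290, apex=6.421, x_land=139.655, impact vy=-11.219
  bounce: vy ← 0.72·11.219 = 8.077

1 5.546 46.092 50.188
2 4.417 23.894 90.157
3 3.180 12.387 118.935
4 2.290 6.421 139.655
final: 139.655 8.077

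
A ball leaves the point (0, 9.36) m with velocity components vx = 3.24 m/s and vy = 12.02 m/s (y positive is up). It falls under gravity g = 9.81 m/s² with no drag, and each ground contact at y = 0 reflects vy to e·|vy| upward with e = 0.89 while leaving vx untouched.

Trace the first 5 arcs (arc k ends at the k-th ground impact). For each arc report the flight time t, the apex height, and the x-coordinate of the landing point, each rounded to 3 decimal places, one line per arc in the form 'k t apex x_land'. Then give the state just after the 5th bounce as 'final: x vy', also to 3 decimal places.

1 3.072 16.724 9.953
2 3.287 13.247 20.602
3 2.925 10.493 30.079
4 2.603 8.311 38.515
5 2.317 6.584 46.022
final: 46.022 10.115

Arc 1: start y=9.360, vy=12.020 → t=3.072, apex=16.724, x_land=9.953, impact vy=-18.114
  bounce: vy ← 0.89·18.114 = 16.122
Arc 2: start y=0.000, vy=16.122 → t=3.287, apex=13.247, x_land=20.602, impact vy=-16.122
  bounce: vy ← 0.89·16.122 = 14.348
Arc 3: start y=0.000, vy=14.348 → t=2.925, apex=10.493, x_land=30.079, impact vy=-14.348
  bounce: vy ← 0.89·14.348 = 12.770
Arc 4: start y=0.000, vy=12.770 → t=2.603, apex=8.311, x_land=38.515, impact vy=-12.770
  bounce: vy ← 0.89·12.770 = 11.365
Arc 5: start y=0.000, vy=11.365 → t=2.317, apex=6.584, x_land=46.022, impact vy=-11.365
  bounce: vy ← 0.89·11.365 = 10.115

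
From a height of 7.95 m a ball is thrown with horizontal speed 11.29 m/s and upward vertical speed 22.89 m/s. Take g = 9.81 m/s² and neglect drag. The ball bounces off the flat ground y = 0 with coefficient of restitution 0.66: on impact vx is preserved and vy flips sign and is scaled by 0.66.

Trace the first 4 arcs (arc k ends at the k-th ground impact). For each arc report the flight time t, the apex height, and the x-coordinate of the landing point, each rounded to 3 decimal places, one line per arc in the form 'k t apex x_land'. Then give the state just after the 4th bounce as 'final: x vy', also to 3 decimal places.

Arc 1: start y=7.950, vy=22.890 → t=4.991, apex=34.655, x_land=56.353, impact vy=-26.075
  bounce: vy ← 0.66·26.075 = 17.210
Arc 2: start y=0.000, vy=17.210 → t=3.509, apex=15.096, x_land=95.965, impact vy=-17.210
  bounce: vy ← 0.66·17.210 = 11.358
Arc 3: start y=0.000, vy=11.358 → t=2.316, apex=6.576, x_land=122.109, impact vy=-11.358
  bounce: vy ← 0.66·11.358 = 7.497
Arc 4: start y=0.000, vy=7.497 → t=1.528, apex=2.864, x_land=139.365, impact vy=-7.497
  bounce: vy ← 0.66·7.497 = 4.948

1 4.991 34.655 56.353
2 3.509 15.096 95.965
3 2.316 6.576 122.109
4 1.528 2.864 139.365
final: 139.365 4.948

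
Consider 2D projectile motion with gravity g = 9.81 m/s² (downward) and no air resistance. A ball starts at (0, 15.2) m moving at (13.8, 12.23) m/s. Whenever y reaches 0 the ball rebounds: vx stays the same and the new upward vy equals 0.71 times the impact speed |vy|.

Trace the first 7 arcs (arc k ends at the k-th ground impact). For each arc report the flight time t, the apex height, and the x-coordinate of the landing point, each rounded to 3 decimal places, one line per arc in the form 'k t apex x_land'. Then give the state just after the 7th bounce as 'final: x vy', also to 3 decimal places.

1 3.404 22.823 46.972
2 3.063 11.505 89.243
3 2.175 5.800 119.255
4 1.544 2.924 140.564
5 1.096 1.474 155.693
6 0.778 0.743 166.435
7 0.553 0.375 174.061
final: 174.061 1.925

Arc 1: start y=15.200, vy=12.230 → t=3.404, apex=22.823, x_land=46.972, impact vy=-21.161
  bounce: vy ← 0.71·21.161 = 15.024
Arc 2: start y=0.000, vy=15.024 → t=3.063, apex=11.505, x_land=89.243, impact vy=-15.024
  bounce: vy ← 0.71·15.024 = 10.667
Arc 3: start y=0.000, vy=10.667 → t=2.175, apex=5.800, x_land=119.255, impact vy=-10.667
  bounce: vy ← 0.71·10.667 = 7.574
Arc 4: start y=0.000, vy=7.574 → t=1.544, apex=2.924, x_land=140.564, impact vy=-7.574
  bounce: vy ← 0.71·7.574 = 5.377
Arc 5: start y=0.000, vy=5.377 → t=1.096, apex=1.474, x_land=155.693, impact vy=-5.377
  bounce: vy ← 0.71·5.377 = 3.818
Arc 6: start y=0.000, vy=3.818 → t=0.778, apex=0.743, x_land=166.435, impact vy=-3.818
  bounce: vy ← 0.71·3.818 = 2.711
Arc 7: start y=0.000, vy=2.711 → t=0.553, apex=0.375, x_land=174.061, impact vy=-2.711
  bounce: vy ← 0.71·2.711 = 1.925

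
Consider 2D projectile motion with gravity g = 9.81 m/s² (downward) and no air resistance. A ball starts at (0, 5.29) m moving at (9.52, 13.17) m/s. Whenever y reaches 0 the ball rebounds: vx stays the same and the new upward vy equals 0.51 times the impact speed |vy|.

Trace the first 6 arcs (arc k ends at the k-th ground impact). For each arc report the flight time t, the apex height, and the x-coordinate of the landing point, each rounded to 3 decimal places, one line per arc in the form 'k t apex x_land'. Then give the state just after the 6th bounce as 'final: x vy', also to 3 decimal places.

1 3.040 14.130 28.939
2 1.731 3.675 45.420
3 0.883 0.956 53.826
4 0.450 0.249 58.113
5 0.230 0.065 60.299
6 0.117 0.017 61.414
final: 61.414 0.293

Arc 1: start y=5.290, vy=13.170 → t=3.040, apex=14.130, x_land=28.939, impact vy=-16.650
  bounce: vy ← 0.51·16.650 = 8.492
Arc 2: start y=0.000, vy=8.492 → t=1.731, apex=3.675, x_land=45.420, impact vy=-8.492
  bounce: vy ← 0.51·8.492 = 4.331
Arc 3: start y=0.000, vy=4.331 → t=0.883, apex=0.956, x_land=53.826, impact vy=-4.331
  bounce: vy ← 0.51·4.331 = 2.209
Arc 4: start y=0.000, vy=2.209 → t=0.450, apex=0.249, x_land=58.113, impact vy=-2.209
  bounce: vy ← 0.51·2.209 = 1.126
Arc 5: start y=0.000, vy=1.126 → t=0.230, apex=0.065, x_land=60.299, impact vy=-1.126
  bounce: vy ← 0.51·1.126 = 0.574
Arc 6: start y=0.000, vy=0.574 → t=0.117, apex=0.017, x_land=61.414, impact vy=-0.574
  bounce: vy ← 0.51·0.574 = 0.293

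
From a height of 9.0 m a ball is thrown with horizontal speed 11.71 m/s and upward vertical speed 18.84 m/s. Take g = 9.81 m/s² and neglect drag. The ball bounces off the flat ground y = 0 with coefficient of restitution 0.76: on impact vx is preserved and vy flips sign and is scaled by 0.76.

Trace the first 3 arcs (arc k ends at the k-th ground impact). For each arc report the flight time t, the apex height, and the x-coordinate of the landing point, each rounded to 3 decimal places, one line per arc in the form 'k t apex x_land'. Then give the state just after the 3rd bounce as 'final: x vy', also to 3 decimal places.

Arc 1: start y=9.000, vy=18.840 → t=4.271, apex=27.091, x_land=50.009, impact vy=-23.055
  bounce: vy ← 0.76·23.055 = 17.522
Arc 2: start y=0.000, vy=17.522 → t=3.572, apex=15.648, x_land=91.840, impact vy=-17.522
  bounce: vy ← 0.76·17.522 = 13.316
Arc 3: start y=0.000, vy=13.316 → t=2.715, apex=9.038, x_land=123.631, impact vy=-13.316
  bounce: vy ← 0.76·13.316 = 10.121

1 4.271 27.091 50.009
2 3.572 15.648 91.840
3 2.715 9.038 123.631
final: 123.631 10.121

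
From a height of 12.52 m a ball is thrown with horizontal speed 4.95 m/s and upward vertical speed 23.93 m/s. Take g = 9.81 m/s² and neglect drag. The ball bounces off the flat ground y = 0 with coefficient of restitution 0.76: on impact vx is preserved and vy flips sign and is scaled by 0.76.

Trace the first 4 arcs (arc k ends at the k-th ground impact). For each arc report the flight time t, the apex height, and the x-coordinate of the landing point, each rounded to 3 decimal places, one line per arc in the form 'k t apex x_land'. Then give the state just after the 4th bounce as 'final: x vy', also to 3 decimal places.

1 5.355 41.707 26.509
2 4.432 24.090 48.449
3 3.369 13.914 65.123
4 2.560 8.037 77.795
final: 77.795 9.543

Arc 1: start y=12.520, vy=23.930 → t=5.355, apex=41.707, x_land=26.509, impact vy=-28.606
  bounce: vy ← 0.76·28.606 = 21.740
Arc 2: start y=0.000, vy=21.740 → t=4.432, apex=24.090, x_land=48.449, impact vy=-21.740
  bounce: vy ← 0.76·21.740 = 16.523
Arc 3: start y=0.000, vy=16.523 → t=3.369, apex=13.914, x_land=65.123, impact vy=-16.523
  bounce: vy ← 0.76·16.523 = 12.557
Arc 4: start y=0.000, vy=12.557 → t=2.560, apex=8.037, x_land=77.795, impact vy=-12.557
  bounce: vy ← 0.76·12.557 = 9.543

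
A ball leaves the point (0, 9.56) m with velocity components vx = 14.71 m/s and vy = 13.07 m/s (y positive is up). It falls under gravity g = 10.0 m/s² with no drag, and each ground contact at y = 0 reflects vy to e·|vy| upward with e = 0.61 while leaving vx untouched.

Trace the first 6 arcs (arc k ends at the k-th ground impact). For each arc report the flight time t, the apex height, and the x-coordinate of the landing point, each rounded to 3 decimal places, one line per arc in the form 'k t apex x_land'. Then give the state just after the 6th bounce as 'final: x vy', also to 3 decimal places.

1 3.210 18.101 47.215
2 2.321 6.735 81.361
3 1.416 2.506 102.190
4 0.864 0.933 114.896
5 0.527 0.347 122.646
6 0.321 0.129 127.374
final: 127.374 0.980

Arc 1: start y=9.560, vy=13.070 → t=3.210, apex=18.101, x_land=47.215, impact vy=-19.027
  bounce: vy ← 0.61·19.027 = 11.606
Arc 2: start y=0.000, vy=11.606 → t=2.321, apex=6.735, x_land=81.361, impact vy=-11.606
  bounce: vy ← 0.61·11.606 = 7.080
Arc 3: start y=0.000, vy=7.080 → t=1.416, apex=2.506, x_land=102.190, impact vy=-7.080
  bounce: vy ← 0.61·7.080 = 4.319
Arc 4: start y=0.000, vy=4.319 → t=0.864, apex=0.933, x_land=114.896, impact vy=-4.319
  bounce: vy ← 0.61·4.319 = 2.634
Arc 5: start y=0.000, vy=2.634 → t=0.527, apex=0.347, x_land=122.646, impact vy=-2.634
  bounce: vy ← 0.61·2.634 = 1.607
Arc 6: start y=0.000, vy=1.607 → t=0.321, apex=0.129, x_land=127.374, impact vy=-1.607
  bounce: vy ← 0.61·1.607 = 0.980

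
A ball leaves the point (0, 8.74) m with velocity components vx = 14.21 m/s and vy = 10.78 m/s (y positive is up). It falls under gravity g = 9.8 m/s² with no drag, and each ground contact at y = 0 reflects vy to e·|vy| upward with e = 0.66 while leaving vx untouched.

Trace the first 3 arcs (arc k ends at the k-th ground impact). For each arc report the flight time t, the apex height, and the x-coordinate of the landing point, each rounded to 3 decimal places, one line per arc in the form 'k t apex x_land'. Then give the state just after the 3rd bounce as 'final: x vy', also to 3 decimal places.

1 2.830 14.669 40.217
2 2.284 6.390 72.672
3 1.507 2.783 94.091
final: 94.091 4.875

Arc 1: start y=8.740, vy=10.780 → t=2.830, apex=14.669, x_land=40.217, impact vy=-16.956
  bounce: vy ← 0.66·16.956 = 11.191
Arc 2: start y=0.000, vy=11.191 → t=2.284, apex=6.390, x_land=72.672, impact vy=-11.191
  bounce: vy ← 0.66·11.191 = 7.386
Arc 3: start y=0.000, vy=7.386 → t=1.507, apex=2.783, x_land=94.091, impact vy=-7.386
  bounce: vy ← 0.66·7.386 = 4.875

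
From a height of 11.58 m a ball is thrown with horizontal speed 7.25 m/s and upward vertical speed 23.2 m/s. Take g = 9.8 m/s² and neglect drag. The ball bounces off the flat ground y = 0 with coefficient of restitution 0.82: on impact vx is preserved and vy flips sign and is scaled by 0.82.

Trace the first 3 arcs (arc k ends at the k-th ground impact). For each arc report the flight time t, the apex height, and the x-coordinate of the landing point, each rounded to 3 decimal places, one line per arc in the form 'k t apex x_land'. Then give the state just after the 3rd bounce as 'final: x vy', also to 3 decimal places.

Arc 1: start y=11.580, vy=23.200 → t=5.190, apex=39.041, x_land=37.628, impact vy=-27.662
  bounce: vy ← 0.82·27.662 = 22.683
Arc 2: start y=0.000, vy=22.683 → t=4.629, apex=26.251, x_land=71.190, impact vy=-22.683
  bounce: vy ← 0.82·22.683 = 18.600
Arc 3: start y=0.000, vy=18.600 → t=3.796, apex=17.651, x_land=98.710, impact vy=-18.600
  bounce: vy ← 0.82·18.600 = 15.252

1 5.190 39.041 37.628
2 4.629 26.251 71.190
3 3.796 17.651 98.710
final: 98.710 15.252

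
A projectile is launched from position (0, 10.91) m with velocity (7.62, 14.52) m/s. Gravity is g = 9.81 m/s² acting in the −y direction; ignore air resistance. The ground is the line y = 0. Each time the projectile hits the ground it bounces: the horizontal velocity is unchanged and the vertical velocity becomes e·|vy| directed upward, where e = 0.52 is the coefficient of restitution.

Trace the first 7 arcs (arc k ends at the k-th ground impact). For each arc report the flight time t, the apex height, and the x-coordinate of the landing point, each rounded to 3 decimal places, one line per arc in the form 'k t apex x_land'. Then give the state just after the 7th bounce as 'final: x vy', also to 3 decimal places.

1 3.581 21.656 27.290
2 2.185 5.856 43.941
3 1.136 1.583 52.600
4 0.591 0.428 57.103
5 0.307 0.116 59.444
6 0.160 0.031 60.661
7 0.083 0.008 61.295
final: 61.295 0.212

Arc 1: start y=10.910, vy=14.520 → t=3.581, apex=21.656, x_land=27.290, impact vy=-20.613
  bounce: vy ← 0.52·20.613 = 10.719
Arc 2: start y=0.000, vy=10.719 → t=2.185, apex=5.856, x_land=43.941, impact vy=-10.719
  bounce: vy ← 0.52·10.719 = 5.574
Arc 3: start y=0.000, vy=5.574 → t=1.136, apex=1.583, x_land=52.600, impact vy=-5.574
  bounce: vy ← 0.52·5.574 = 2.898
Arc 4: start y=0.000, vy=2.898 → t=0.591, apex=0.428, x_land=57.103, impact vy=-2.898
  bounce: vy ← 0.52·2.898 = 1.507
Arc 5: start y=0.000, vy=1.507 → t=0.307, apex=0.116, x_land=59.444, impact vy=-1.507
  bounce: vy ← 0.52·1.507 = 0.784
Arc 6: start y=0.000, vy=0.784 → t=0.160, apex=0.031, x_land=60.661, impact vy=-0.784
  bounce: vy ← 0.52·0.784 = 0.408
Arc 7: start y=0.000, vy=0.408 → t=0.083, apex=0.008, x_land=61.295, impact vy=-0.408
  bounce: vy ← 0.52·0.408 = 0.212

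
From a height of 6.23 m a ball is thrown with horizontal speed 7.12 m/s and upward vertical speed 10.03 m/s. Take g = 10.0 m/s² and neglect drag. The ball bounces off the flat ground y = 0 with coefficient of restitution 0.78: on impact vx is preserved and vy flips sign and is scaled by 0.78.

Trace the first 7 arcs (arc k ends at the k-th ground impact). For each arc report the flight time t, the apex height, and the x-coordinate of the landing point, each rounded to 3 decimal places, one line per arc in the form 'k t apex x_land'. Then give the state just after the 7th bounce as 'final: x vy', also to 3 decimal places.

Arc 1: start y=6.230, vy=10.030 → t=2.504, apex=11.260, x_land=17.826, impact vy=-15.007
  bounce: vy ← 0.78·15.007 = 11.705
Arc 2: start y=0.000, vy=11.705 → t=2.341, apex=6.851, x_land=34.494, impact vy=-11.705
  bounce: vy ← 0.78·11.705 = 9.130
Arc 3: start y=0.000, vy=9.130 → t=1.826, apex=4.168, x_land=47.496, impact vy=-9.130
  bounce: vy ← 0.78·9.130 = 7.121
Arc 4: start y=0.000, vy=7.121 → t=1.424, apex=2.536, x_land=57.637, impact vy=-7.121
  bounce: vy ← 0.78·7.121 = 5.555
Arc 5: start y=0.000, vy=5.555 → t=1.111, apex=1.543, x_land=65.546, impact vy=-5.555
  bounce: vy ← 0.78·5.555 = 4.333
Arc 6: start y=0.000, vy=4.333 → t=0.867, apex=0.939, x_land=71.716, impact vy=-4.333
  bounce: vy ← 0.78·4.333 = 3.380
Arc 7: start y=0.000, vy=3.380 → t=0.676, apex=0.571, x_land=76.529, impact vy=-3.380
  bounce: vy ← 0.78·3.380 = 2.636

1 2.504 11.260 17.826
2 2.341 6.851 34.494
3 1.826 4.168 47.496
4 1.424 2.536 57.637
5 1.111 1.543 65.546
6 0.867 0.939 71.716
7 0.676 0.571 76.529
final: 76.529 2.636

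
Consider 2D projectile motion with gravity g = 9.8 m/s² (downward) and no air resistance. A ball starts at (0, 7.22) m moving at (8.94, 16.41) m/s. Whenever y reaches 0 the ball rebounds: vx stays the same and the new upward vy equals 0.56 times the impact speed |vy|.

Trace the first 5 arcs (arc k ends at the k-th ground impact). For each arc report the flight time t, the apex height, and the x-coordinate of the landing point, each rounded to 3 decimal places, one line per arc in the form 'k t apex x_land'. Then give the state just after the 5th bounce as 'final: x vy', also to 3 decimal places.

Arc 1: start y=7.220, vy=16.410 → t=3.743, apex=20.959, x_land=33.460, impact vy=-20.268
  bounce: vy ← 0.56·20.268 = 11.350
Arc 2: start y=0.000, vy=11.350 → t=2.316, apex=6.573, x_land=54.168, impact vy=-11.350
  bounce: vy ← 0.56·11.350 = 6.356
Arc 3: start y=0.000, vy=6.356 → t=1.297, apex=2.061, x_land=65.764, impact vy=-6.356
  bounce: vy ← 0.56·6.356 = 3.559
Arc 4: start y=0.000, vy=3.559 → t=0.726, apex=0.646, x_land=72.259, impact vy=-3.559
  bounce: vy ← 0.56·3.559 = 1.993
Arc 5: start y=0.000, vy=1.993 → t=0.407, apex=0.203, x_land=75.895, impact vy=-1.993
  bounce: vy ← 0.56·1.993 = 1.116

1 3.743 20.959 33.460
2 2.316 6.573 54.168
3 1.297 2.061 65.764
4 0.726 0.646 72.259
5 0.407 0.203 75.895
final: 75.895 1.116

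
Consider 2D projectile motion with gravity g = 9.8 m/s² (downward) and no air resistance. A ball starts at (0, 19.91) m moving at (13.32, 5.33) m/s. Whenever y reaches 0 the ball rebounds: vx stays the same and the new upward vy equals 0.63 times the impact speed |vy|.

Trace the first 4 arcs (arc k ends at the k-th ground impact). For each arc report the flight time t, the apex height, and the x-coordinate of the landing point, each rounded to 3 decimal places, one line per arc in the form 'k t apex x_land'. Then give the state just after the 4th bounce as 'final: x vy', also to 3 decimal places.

Arc 1: start y=19.910, vy=5.330 → t=2.632, apex=21.359, x_land=35.054, impact vy=-20.461
  bounce: vy ← 0.63·20.461 = 12.890
Arc 2: start y=0.000, vy=12.890 → t=2.631, apex=8.478, x_land=70.095, impact vy=-12.890
  bounce: vy ← 0.63·12.890 = 8.121
Arc 3: start y=0.000, vy=8.121 → t=1.657, apex=3.365, x_land=92.171, impact vy=-8.121
  bounce: vy ← 0.63·8.121 = 5.116
Arc 4: start y=0.000, vy=5.116 → t=1.044, apex=1.335, x_land=106.078, impact vy=-5.116
  bounce: vy ← 0.63·5.116 = 3.223

1 2.632 21.359 35.054
2 2.631 8.478 70.095
3 1.657 3.365 92.171
4 1.044 1.335 106.078
final: 106.078 3.223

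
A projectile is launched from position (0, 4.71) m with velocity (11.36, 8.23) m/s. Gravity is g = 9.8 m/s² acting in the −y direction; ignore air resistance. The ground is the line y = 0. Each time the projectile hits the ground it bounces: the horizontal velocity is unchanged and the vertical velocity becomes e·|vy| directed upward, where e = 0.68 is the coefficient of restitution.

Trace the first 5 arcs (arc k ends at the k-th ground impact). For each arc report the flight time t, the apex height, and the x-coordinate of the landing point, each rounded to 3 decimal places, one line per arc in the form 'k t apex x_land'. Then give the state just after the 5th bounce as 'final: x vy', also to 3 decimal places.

1 2.131 8.166 24.205
2 1.756 3.776 44.149
3 1.194 1.746 57.711
4 0.812 0.807 66.934
5 0.552 0.373 73.205
final: 73.205 1.839

Arc 1: start y=4.710, vy=8.230 → t=2.131, apex=8.166, x_land=24.205, impact vy=-12.651
  bounce: vy ← 0.68·12.651 = 8.603
Arc 2: start y=0.000, vy=8.603 → t=1.756, apex=3.776, x_land=44.149, impact vy=-8.603
  bounce: vy ← 0.68·8.603 = 5.850
Arc 3: start y=0.000, vy=5.850 → t=1.194, apex=1.746, x_land=57.711, impact vy=-5.850
  bounce: vy ← 0.68·5.850 = 3.978
Arc 4: start y=0.000, vy=3.978 → t=0.812, apex=0.807, x_land=66.934, impact vy=-3.978
  bounce: vy ← 0.68·3.978 = 2.705
Arc 5: start y=0.000, vy=2.705 → t=0.552, apex=0.373, x_land=73.205, impact vy=-2.705
  bounce: vy ← 0.68·2.705 = 1.839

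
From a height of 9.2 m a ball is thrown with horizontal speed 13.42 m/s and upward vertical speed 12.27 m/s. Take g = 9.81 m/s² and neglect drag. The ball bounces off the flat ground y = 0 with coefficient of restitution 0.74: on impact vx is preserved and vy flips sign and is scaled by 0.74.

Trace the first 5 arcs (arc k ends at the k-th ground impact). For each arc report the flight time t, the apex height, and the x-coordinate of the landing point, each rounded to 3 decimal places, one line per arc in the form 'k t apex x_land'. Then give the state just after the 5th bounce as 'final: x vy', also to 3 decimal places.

1 3.106 16.873 41.676
2 2.745 9.240 78.514
3 2.031 5.060 105.774
4 1.503 2.771 125.947
5 1.112 1.517 140.874
final: 140.874 4.037

Arc 1: start y=9.200, vy=12.270 → t=3.106, apex=16.873, x_land=41.676, impact vy=-18.195
  bounce: vy ← 0.74·18.195 = 13.464
Arc 2: start y=0.000, vy=13.464 → t=2.745, apex=9.240, x_land=78.514, impact vy=-13.464
  bounce: vy ← 0.74·13.464 = 9.964
Arc 3: start y=0.000, vy=9.964 → t=2.031, apex=5.060, x_land=105.774, impact vy=-9.964
  bounce: vy ← 0.74·9.964 = 7.373
Arc 4: start y=0.000, vy=7.373 → t=1.503, apex=2.771, x_land=125.947, impact vy=-7.373
  bounce: vy ← 0.74·7.373 = 5.456
Arc 5: start y=0.000, vy=5.456 → t=1.112, apex=1.517, x_land=140.874, impact vy=-5.456
  bounce: vy ← 0.74·5.456 = 4.037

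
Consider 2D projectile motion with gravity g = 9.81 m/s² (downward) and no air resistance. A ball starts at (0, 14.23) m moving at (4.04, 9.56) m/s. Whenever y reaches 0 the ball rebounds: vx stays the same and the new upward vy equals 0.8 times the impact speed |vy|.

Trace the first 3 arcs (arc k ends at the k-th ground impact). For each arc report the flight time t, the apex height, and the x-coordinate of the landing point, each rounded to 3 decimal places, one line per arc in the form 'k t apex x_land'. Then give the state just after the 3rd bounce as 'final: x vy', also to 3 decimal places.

1 2.937 18.888 11.865
2 3.140 12.088 24.550
3 2.512 7.737 34.697
final: 34.697 9.856

Arc 1: start y=14.230, vy=9.560 → t=2.937, apex=18.888, x_land=11.865, impact vy=-19.251
  bounce: vy ← 0.8·19.251 = 15.400
Arc 2: start y=0.000, vy=15.400 → t=3.140, apex=12.088, x_land=24.550, impact vy=-15.400
  bounce: vy ← 0.8·15.400 = 12.320
Arc 3: start y=0.000, vy=12.320 → t=2.512, apex=7.737, x_land=34.697, impact vy=-12.320
  bounce: vy ← 0.8·12.320 = 9.856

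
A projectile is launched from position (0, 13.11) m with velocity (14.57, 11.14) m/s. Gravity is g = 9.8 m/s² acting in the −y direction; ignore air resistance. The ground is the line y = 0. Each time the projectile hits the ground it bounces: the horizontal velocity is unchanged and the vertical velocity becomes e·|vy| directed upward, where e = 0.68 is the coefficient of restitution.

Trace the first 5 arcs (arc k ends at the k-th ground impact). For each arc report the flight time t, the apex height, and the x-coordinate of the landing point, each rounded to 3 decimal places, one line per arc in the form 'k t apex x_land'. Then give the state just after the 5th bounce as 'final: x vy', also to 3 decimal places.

1 3.129 19.442 45.584
2 2.709 8.990 85.054
3 1.842 4.157 111.894
4 1.253 1.922 130.145
5 0.852 0.889 142.555
final: 142.555 2.838

Arc 1: start y=13.110, vy=11.140 → t=3.129, apex=19.442, x_land=45.584, impact vy=-19.521
  bounce: vy ← 0.68·19.521 = 13.274
Arc 2: start y=0.000, vy=13.274 → t=2.709, apex=8.990, x_land=85.054, impact vy=-13.274
  bounce: vy ← 0.68·13.274 = 9.026
Arc 3: start y=0.000, vy=9.026 → t=1.842, apex=4.157, x_land=111.894, impact vy=-9.026
  bounce: vy ← 0.68·9.026 = 6.138
Arc 4: start y=0.000, vy=6.138 → t=1.253, apex=1.922, x_land=130.145, impact vy=-6.138
  bounce: vy ← 0.68·6.138 = 4.174
Arc 5: start y=0.000, vy=4.174 → t=0.852, apex=0.889, x_land=142.555, impact vy=-4.174
  bounce: vy ← 0.68·4.174 = 2.838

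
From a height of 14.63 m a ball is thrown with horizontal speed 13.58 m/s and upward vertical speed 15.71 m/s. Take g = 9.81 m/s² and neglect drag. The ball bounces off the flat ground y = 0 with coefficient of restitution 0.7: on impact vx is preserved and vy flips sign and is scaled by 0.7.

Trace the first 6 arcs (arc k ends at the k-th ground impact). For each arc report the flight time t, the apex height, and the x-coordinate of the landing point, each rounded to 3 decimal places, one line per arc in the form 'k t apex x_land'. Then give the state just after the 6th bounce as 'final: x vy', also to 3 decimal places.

Arc 1: start y=14.630, vy=15.710 → t=3.957, apex=27.209, x_land=53.732, impact vy=-23.105
  bounce: vy ← 0.7·23.105 = 16.174
Arc 2: start y=0.000, vy=16.174 → t=3.297, apex=13.333, x_land=98.510, impact vy=-16.174
  bounce: vy ← 0.7·16.174 = 11.321
Arc 3: start y=0.000, vy=11.321 → t=2.308, apex=6.533, x_land=129.855, impact vy=-11.321
  bounce: vy ← 0.7·11.321 = 7.925
Arc 4: start y=0.000, vy=7.925 → t=1.616, apex=3.201, x_land=151.796, impact vy=-7.925
  bounce: vy ← 0.7·7.925 = 5.548
Arc 5: start y=0.000, vy=5.548 → t=1.131, apex=1.569, x_land=167.155, impact vy=-5.548
  bounce: vy ← 0.7·5.548 = 3.883
Arc 6: start y=0.000, vy=3.883 → t=0.792, apex=0.769, x_land=177.906, impact vy=-3.883
  bounce: vy ← 0.7·3.883 = 2.718

1 3.957 27.209 53.732
2 3.297 13.333 98.510
3 2.308 6.533 129.855
4 1.616 3.201 151.796
5 1.131 1.569 167.155
6 0.792 0.769 177.906
final: 177.906 2.718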